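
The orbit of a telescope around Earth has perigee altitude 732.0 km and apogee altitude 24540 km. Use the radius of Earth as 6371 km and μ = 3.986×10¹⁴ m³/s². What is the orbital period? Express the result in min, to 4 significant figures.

T ≈ 434.6 min

r_p = 6371 + 732.0 = 7103.0 km = 7.1030×10⁶ m.
r_a = 6371 + 24540 = 30911 km = 3.0911×10⁷ m.
Semi-major axis a = (r_p + r_a)/2 = (7103.0 + 30911)/2 = 19007 km = 1.901×10⁷ m.
By Kepler's third law T = 2π√(a³/μ) = 2π × 4.151×10³ = 2.608×10⁴ s.
= 434.6 min.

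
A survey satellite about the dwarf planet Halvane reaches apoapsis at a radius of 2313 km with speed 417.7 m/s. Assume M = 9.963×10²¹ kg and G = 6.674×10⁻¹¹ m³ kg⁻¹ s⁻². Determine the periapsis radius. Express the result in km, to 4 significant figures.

μ = GM = 6.674×10⁻¹¹ × 9.963×10²¹ = 6.649×10¹¹ m³/s².
r_a = 2.313×10⁶ m.
Specific energy ε = v²/2 − μ/r = -2.002×10⁵ J/kg, so a = −μ/(2ε) = 1.660×10⁶ m.
The apsides satisfy r_p + r_a = 2a, so the periapsis radius is 2a − r_a = 1.008×10⁶ m = 1007.7 km.

periapsis radius ≈ 1008 km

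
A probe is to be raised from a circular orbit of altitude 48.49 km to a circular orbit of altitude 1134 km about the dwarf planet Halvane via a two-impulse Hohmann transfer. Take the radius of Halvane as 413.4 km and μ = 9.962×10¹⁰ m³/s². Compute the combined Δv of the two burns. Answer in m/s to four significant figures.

r₁ = 413.4 + 48.49 = 461.89 km = 4.6189×10⁵ m.
r₂ = 413.4 + 1134 = 1547.4 km = 1.5474×10⁶ m.
Transfer ellipse a_t = (r₁ + r₂)/2 = 1.005×10⁶ m.
At r₁: circular v_c1 = √(μ/r₁) = 464.4 m/s; transfer-periapsis v_p = √[μ(2/r₁ − 1/a_t)] = 576.4 m/s.
Δv₁ = v_p − v_c1 = 112.0 m/s.
At r₂: circular v_c2 = √(μ/r₂) = 253.7 m/s; transfer-apoapsis v_a = √[μ(2/r₂ − 1/a_t)] = 172.0 m/s.
Δv₂ = v_c2 − v_a = 81.69 m/s.
Total Δv = Δv₁ + Δv₂ = 193.6 m/s.

Δv_total ≈ 193.6 m/s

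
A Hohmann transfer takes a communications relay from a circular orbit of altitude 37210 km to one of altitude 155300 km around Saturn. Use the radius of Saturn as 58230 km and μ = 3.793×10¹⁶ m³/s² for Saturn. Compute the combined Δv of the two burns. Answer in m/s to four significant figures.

Δv_total ≈ 6354 m/s

r₁ = 58230 + 37210 = 95440 km = 9.5440×10⁷ m.
r₂ = 58230 + 155300 = 213530 km = 2.1353×10⁸ m.
Transfer ellipse a_t = (r₁ + r₂)/2 = 1.545×10⁸ m.
At r₁: circular v_c1 = √(μ/r₁) = 19940 m/s; transfer-perikrone v_p = √[μ(2/r₁ − 1/a_t)] = 23440 m/s.
Δv₁ = v_p − v_c1 = 3502 m/s.
At r₂: circular v_c2 = √(μ/r₂) = 13330 m/s; transfer-apokrone v_a = √[μ(2/r₂ − 1/a_t)] = 10480 m/s.
Δv₂ = v_c2 − v_a = 2852 m/s.
Total Δv = Δv₁ + Δv₂ = 6354 m/s.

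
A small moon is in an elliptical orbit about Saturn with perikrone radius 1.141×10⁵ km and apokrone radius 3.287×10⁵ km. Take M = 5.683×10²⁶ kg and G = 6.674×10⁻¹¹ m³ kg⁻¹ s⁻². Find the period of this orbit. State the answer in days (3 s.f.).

μ = GM = 6.674×10⁻¹¹ × 5.683×10²⁶ = 3.793×10¹⁶ m³/s².
Semi-major axis a = (r_p + r_a)/2 = (1.1410×10⁵ + 3.2870×10⁵)/2 = 2.2140×10⁵ km = 2.214×10⁸ m.
By Kepler's third law T = 2π√(a³/μ) = 2π × 1.692×10⁴ = 1.063×10⁵ s.
= 1.230 days.

T ≈ 1.23 days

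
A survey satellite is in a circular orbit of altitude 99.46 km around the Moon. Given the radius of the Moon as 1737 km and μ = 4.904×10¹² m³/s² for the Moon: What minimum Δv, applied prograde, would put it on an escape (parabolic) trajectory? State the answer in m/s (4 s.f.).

r = 1737 + 99.46 = 1836.5 km = 1.8365×10⁶ m.
Circular speed v_c = √(μ/r) = 1634 m/s.
Escape speed v_esc = √(2μ/r) = √2 × v_c = 2311 m/s.
Δv = v_esc − v_c = 676.9 m/s.

Δv ≈ 676.9 m/s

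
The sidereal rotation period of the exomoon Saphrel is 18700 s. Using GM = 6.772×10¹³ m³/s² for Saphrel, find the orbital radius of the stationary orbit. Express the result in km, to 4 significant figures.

A synchronous orbit has period T, so by Kepler's third law a = (μT²/4π²)^(1/3).
μT²/4π² = 6.772×10¹³ × (1.870×10⁴)² / 39.48 = 5.998×10²⁰ m³.
a = 8.434×10⁶ m = 8433.6 km.

r_sync ≈ 8434 km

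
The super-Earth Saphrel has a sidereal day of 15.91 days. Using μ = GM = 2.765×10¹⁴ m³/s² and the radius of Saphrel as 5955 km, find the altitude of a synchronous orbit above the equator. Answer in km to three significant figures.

h_sync ≈ 2.31×10⁵ km

T = 15.91 days = 1.375×10⁶ s.
A synchronous orbit has period T, so by Kepler's third law a = (μT²/4π²)^(1/3).
μT²/4π² = 2.765×10¹⁴ × (1.375×10⁶)² / 39.48 = 1.323×10²⁵ m³.
a = 2.365×10⁸ m = 2.3654×10⁵ km.
Altitude h = a − R = 2.3654×10⁵ − 5955 = 2.3058×10⁵ km.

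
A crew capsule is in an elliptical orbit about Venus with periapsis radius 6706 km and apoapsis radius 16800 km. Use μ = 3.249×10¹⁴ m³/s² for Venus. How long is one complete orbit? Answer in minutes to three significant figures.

T ≈ 234 minutes

Semi-major axis a = (r_p + r_a)/2 = (6706.0 + 16800)/2 = 11753 km = 1.175×10⁷ m.
By Kepler's third law T = 2π√(a³/μ) = 2π × 2.235×10³ = 1.405×10⁴ s.
= 234.1 minutes.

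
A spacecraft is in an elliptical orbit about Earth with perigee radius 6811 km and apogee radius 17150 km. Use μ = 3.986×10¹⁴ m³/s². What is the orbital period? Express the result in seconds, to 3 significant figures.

T ≈ 13100 seconds

Semi-major axis a = (r_p + r_a)/2 = (6811.0 + 17150)/2 = 11980 km = 1.198×10⁷ m.
By Kepler's third law T = 2π√(a³/μ) = 2π × 2.077×10³ = 1.305×10⁴ s.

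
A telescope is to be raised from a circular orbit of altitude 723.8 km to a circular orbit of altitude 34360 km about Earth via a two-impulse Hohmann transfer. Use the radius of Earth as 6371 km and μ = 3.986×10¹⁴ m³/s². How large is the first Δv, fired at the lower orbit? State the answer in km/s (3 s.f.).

r₁ = 6371 + 723.8 = 7094.8 km = 7.0948×10⁶ m.
r₂ = 6371 + 34360 = 40731 km = 4.0731×10⁷ m.
Transfer ellipse a_t = (r₁ + r₂)/2 = 2.391×10⁷ m.
At r₁: circular v_c1 = √(μ/r₁) = 7495 m/s; transfer-perigee v_p = √[μ(2/r₁ − 1/a_t)] = 9782 m/s.
Δv₁ = v_p − v_c1 = 2287 m/s.
= 2.287 km/s.

Δv ≈ 2.29 km/s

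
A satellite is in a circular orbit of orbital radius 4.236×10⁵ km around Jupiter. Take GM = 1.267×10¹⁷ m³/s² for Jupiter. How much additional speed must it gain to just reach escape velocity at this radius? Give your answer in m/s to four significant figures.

r = 4.236×10⁵ km = 4.236×10⁸ m.
Circular speed v_c = √(μ/r) = 17290 m/s.
Escape speed v_esc = √(2μ/r) = √2 × v_c = 24460 m/s.
Δv = v_esc − v_c = 7164 m/s.

Δv ≈ 7164 m/s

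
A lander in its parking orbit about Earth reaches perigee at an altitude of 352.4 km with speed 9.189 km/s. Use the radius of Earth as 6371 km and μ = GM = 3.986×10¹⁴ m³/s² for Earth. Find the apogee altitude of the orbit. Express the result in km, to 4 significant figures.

apogee altitude ≈ 10260 km

r_p = 6371 + 352.4 = 6723.4 km = 6.723×10⁶ m.
Specific energy ε = v²/2 − μ/r = -1.707×10⁷ J/kg, so a = −μ/(2ε) = 1.168×10⁷ m.
The apsides satisfy r_p + r_a = 2a, so the apogee radius is 2a − r_p = 1.663×10⁷ m = 16632 km.
Apogee altitude = 16632 − 6371 = 10261 km.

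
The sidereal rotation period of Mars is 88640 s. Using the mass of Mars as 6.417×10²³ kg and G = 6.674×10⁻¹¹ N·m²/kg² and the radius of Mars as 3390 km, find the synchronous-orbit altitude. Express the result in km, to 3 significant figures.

μ = GM = 6.674×10⁻¹¹ × 6.417×10²³ = 4.283×10¹³ m³/s².
A synchronous orbit has period T, so by Kepler's third law a = (μT²/4π²)^(1/3).
μT²/4π² = 4.283×10¹³ × (8.864×10⁴)² / 39.48 = 8.524×10²¹ m³.
a = 2.043×10⁷ m = 20427 km.
Altitude h = a − R = 20427 − 3390 = 17037 km.

h_sync ≈ 17000 km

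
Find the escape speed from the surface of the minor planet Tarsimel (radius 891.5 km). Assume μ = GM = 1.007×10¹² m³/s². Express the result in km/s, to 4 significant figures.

r = R = 8.915×10⁵ m.
Escape speed v_esc = √(2μ/r) = √(2 × 1.007×10¹² / 8.915×10⁵) = √(2.259×10⁶) = 1503 m/s.
= 1.503 km/s.

v_esc ≈ 1.503 km/s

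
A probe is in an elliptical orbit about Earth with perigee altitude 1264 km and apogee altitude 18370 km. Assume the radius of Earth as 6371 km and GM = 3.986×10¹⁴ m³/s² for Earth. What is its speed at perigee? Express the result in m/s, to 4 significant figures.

r_p = 6371 + 1264 = 7635.0 km = 7.6350×10⁶ m.
r_a = 6371 + 18370 = 24741 km = 2.4741×10⁷ m.
Semi-major axis a = (r_p + r_a)/2 = 16188 km = 1.619×10⁷ m.
Vis-viva: v² = μ(2/r − 1/a) = 3.986×10¹⁴ × (2.620×10⁻⁷ − 6.177×10⁻⁸) = 7.979×10⁷ m²/s².
v = 8933 m/s.

v ≈ 8933 m/s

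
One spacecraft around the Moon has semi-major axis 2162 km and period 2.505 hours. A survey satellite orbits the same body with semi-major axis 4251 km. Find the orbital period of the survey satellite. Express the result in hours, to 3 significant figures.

T₂ ≈ 6.91 hours

Kepler's third law: T² ∝ a³, so T₂ = T₁ (a₂/a₁)^(3/2).
a₂/a₁ = 1.966, (a₂/a₁)^(3/2) = 2.757.
T₂ = 2.505 × 2.757 = 6.907 hours.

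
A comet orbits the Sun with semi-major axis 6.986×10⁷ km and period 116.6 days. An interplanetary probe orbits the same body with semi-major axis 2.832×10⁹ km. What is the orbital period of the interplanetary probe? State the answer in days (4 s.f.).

Kepler's third law: T² ∝ a³, so T₂ = T₁ (a₂/a₁)^(3/2).
a₂/a₁ = 40.54, (a₂/a₁)^(3/2) = 258.1.
T₂ = 116.6 × 258.1 = 30100 days.

T₂ ≈ 30100 days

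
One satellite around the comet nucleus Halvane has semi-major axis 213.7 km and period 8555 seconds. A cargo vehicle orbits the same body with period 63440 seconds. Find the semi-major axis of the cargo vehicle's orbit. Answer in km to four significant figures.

Kepler's third law: a³ ∝ T², so a₂ = a₁ (T₂/T₁)^(2/3).
T₂/T₁ = 7.416, (T₂/T₁)^(2/3) = 3.803.
a₂ = 213.7 × 3.803 = 812.6 km.

a₂ ≈ 812.6 km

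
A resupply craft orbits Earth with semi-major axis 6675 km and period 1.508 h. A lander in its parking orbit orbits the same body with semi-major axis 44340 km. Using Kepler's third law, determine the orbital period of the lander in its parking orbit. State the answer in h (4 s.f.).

Kepler's third law: T² ∝ a³, so T₂ = T₁ (a₂/a₁)^(3/2).
a₂/a₁ = 6.643, (a₂/a₁)^(3/2) = 17.12.
T₂ = 1.508 × 17.12 = 25.82 h.

T₂ ≈ 25.82 h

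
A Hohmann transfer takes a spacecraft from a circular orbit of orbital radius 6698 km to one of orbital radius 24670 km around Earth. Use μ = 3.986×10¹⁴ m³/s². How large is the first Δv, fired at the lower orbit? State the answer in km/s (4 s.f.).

Δv ≈ 1.961 km/s

r₁ = 6698 km = 6.698×10⁶ m.
r₂ = 24670 km = 2.467×10⁷ m.
Transfer ellipse a_t = (r₁ + r₂)/2 = 1.568×10⁷ m.
At r₁: circular v_c1 = √(μ/r₁) = 7714 m/s; transfer-perigee v_p = √[μ(2/r₁ − 1/a_t)] = 9675 m/s.
Δv₁ = v_p − v_c1 = 1961 m/s.
= 1.961 km/s.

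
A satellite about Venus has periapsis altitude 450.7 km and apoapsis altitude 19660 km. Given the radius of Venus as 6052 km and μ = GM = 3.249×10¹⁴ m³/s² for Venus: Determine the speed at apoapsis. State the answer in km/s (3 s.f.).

v ≈ 2.26 km/s

r_p = 6052 + 450.7 = 6502.7 km = 6.5027×10⁶ m.
r_a = 6052 + 19660 = 25712 km = 2.5712×10⁷ m.
Semi-major axis a = (r_p + r_a)/2 = 16107 km = 1.611×10⁷ m.
Vis-viva: v² = μ(2/r − 1/a) = 3.249×10¹⁴ × (7.778×10⁻⁸ − 6.208×10⁻⁸) = 5.101×10⁶ m²/s².
v = 2259 m/s = 2.259 km/s.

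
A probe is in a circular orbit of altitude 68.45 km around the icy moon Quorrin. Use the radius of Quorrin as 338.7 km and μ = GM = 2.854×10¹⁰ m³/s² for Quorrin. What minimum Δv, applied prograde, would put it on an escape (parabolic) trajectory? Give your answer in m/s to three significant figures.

Δv ≈ 110 m/s

r = 338.7 + 68.45 = 407.15 km = 4.0715×10⁵ m.
Circular speed v_c = √(μ/r) = 264.8 m/s.
Escape speed v_esc = √(2μ/r) = √2 × v_c = 374.4 m/s.
Δv = v_esc − v_c = 109.7 m/s.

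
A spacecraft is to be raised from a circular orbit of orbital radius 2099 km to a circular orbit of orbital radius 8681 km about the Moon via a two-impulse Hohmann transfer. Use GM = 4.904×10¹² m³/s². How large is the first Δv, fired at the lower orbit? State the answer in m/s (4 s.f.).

Δv ≈ 411.3 m/s

r₁ = 2099 km = 2.099×10⁶ m.
r₂ = 8681 km = 8.681×10⁶ m.
Transfer ellipse a_t = (r₁ + r₂)/2 = 5.390×10⁶ m.
At r₁: circular v_c1 = √(μ/r₁) = 1529 m/s; transfer-perilune v_p = √[μ(2/r₁ − 1/a_t)] = 1940 m/s.
Δv₁ = v_p − v_c1 = 411.3 m/s.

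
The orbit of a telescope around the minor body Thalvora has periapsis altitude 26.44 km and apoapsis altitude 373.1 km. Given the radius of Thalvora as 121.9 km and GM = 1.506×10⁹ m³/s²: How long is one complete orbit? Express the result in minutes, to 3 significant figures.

r_p = 121.9 + 26.44 = 148.34 km = 1.4834×10⁵ m.
r_a = 121.9 + 373.1 = 495.00 km = 4.9500×10⁵ m.
Semi-major axis a = (r_p + r_a)/2 = (148.34 + 495.00)/2 = 321.67 km = 3.217×10⁵ m.
By Kepler's third law T = 2π√(a³/μ) = 2π × 4.701×10³ = 2.954×10⁴ s.
= 492.3 minutes.

T ≈ 492 minutes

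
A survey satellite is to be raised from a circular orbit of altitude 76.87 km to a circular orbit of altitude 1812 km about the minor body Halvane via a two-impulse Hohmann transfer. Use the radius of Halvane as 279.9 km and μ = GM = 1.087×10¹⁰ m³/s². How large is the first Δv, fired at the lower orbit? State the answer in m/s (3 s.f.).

Δv ≈ 53.6 m/s

r₁ = 279.9 + 76.87 = 356.77 km = 3.5677×10⁵ m.
r₂ = 279.9 + 1812 = 2091.9 km = 2.0919×10⁶ m.
Transfer ellipse a_t = (r₁ + r₂)/2 = 1.224×10⁶ m.
At r₁: circular v_c1 = √(μ/r₁) = 174.6 m/s; transfer-periapsis v_p = √[μ(2/r₁ − 1/a_t)] = 228.2 m/s.
Δv₁ = v_p − v_c1 = 53.61 m/s.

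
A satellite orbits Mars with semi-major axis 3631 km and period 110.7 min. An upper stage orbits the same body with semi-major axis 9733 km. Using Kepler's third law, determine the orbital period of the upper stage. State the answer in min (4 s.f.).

T₂ ≈ 485.8 min

Kepler's third law: T² ∝ a³, so T₂ = T₁ (a₂/a₁)^(3/2).
a₂/a₁ = 2.681, (a₂/a₁)^(3/2) = 4.389.
T₂ = 110.7 × 4.389 = 485.8 min.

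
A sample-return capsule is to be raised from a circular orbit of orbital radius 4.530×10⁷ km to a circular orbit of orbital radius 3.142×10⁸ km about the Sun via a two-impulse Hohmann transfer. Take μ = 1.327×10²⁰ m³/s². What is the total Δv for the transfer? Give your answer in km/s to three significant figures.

Δv_total ≈ 27.7 km/s

r₁ = 4.530×10⁷ km = 4.530×10¹⁰ m.
r₂ = 3.142×10⁸ km = 3.142×10¹¹ m.
Transfer ellipse a_t = (r₁ + r₂)/2 = 1.798×10¹¹ m.
At r₁: circular v_c1 = √(μ/r₁) = 54120 m/s; transfer-perihelion v_p = √[μ(2/r₁ − 1/a_t)] = 71560 m/s.
Δv₁ = v_p − v_c1 = 17430 m/s.
At r₂: circular v_c2 = √(μ/r₂) = 20550 m/s; transfer-aphelion v_a = √[μ(2/r₂ − 1/a_t)] = 10320 m/s.
Δv₂ = v_c2 − v_a = 10230 m/s.
Total Δv = Δv₁ + Δv₂ = 27670 m/s = 27.67 km/s.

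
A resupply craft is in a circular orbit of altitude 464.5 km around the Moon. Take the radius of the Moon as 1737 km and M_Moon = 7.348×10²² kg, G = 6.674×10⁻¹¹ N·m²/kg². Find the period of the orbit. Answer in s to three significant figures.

μ = GM = 6.674×10⁻¹¹ × 7.348×10²² = 4.904×10¹² m³/s².
r = 1737 + 464.5 = 2201.5 km = 2.2015×10⁶ m.
Kepler's third law: T = 2π√(r³/μ) = 2π√((2.202×10⁶)³ / 4.904×10¹²).
r³/μ = 2.176×10⁶ s², so T = 2π × 1.475×10³ = 9.268×10³ s.

T ≈ 9270 s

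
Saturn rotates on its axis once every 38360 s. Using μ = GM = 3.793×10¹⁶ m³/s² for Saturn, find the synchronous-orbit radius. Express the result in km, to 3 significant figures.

A synchronous orbit has period T, so by Kepler's third law a = (μT²/4π²)^(1/3).
μT²/4π² = 3.793×10¹⁶ × (3.836×10⁴)² / 39.48 = 1.414×10²⁴ m³.
a = 1.122×10⁸ m = 1.1223×10⁵ km.

r_sync ≈ 1.12×10⁵ km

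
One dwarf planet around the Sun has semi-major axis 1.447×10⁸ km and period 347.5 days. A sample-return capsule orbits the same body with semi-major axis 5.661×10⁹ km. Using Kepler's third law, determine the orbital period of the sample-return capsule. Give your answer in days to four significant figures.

Kepler's third law: T² ∝ a³, so T₂ = T₁ (a₂/a₁)^(3/2).
a₂/a₁ = 39.12, (a₂/a₁)^(3/2) = 244.7.
T₂ = 347.5 × 244.7 = 85030 days.

T₂ ≈ 85030 days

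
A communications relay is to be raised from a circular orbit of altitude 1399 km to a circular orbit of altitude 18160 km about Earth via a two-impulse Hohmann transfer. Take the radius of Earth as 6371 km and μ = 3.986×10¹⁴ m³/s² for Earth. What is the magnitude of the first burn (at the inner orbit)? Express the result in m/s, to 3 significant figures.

Δv ≈ 1660 m/s

r₁ = 6371 + 1399 = 7770.0 km = 7.7700×10⁶ m.
r₂ = 6371 + 18160 = 24531 km = 2.4531×10⁷ m.
Transfer ellipse a_t = (r₁ + r₂)/2 = 1.615×10⁷ m.
At r₁: circular v_c1 = √(μ/r₁) = 7162 m/s; transfer-perigee v_p = √[μ(2/r₁ − 1/a_t)] = 8827 m/s.
Δv₁ = v_p − v_c1 = 1665 m/s.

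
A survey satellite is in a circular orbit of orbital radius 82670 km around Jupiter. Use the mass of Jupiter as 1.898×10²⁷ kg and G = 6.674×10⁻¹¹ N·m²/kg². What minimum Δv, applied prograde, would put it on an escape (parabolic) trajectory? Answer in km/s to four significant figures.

Δv ≈ 16.21 km/s

μ = GM = 6.674×10⁻¹¹ × 1.898×10²⁷ = 1.267×10¹⁷ m³/s².
r = 82670 km = 8.267×10⁷ m.
Circular speed v_c = √(μ/r) = 39140 m/s.
Escape speed v_esc = √(2μ/r) = √2 × v_c = 55360 m/s.
Δv = v_esc − v_c = 16210 m/s = 16.21 km/s.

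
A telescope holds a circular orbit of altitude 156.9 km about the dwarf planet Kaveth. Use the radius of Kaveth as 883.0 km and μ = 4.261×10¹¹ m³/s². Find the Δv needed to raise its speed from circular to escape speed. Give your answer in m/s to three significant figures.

r = 883.0 + 156.9 = 1039.9 km = 1.0399×10⁶ m.
Circular speed v_c = √(μ/r) = 640.1 m/s.
Escape speed v_esc = √(2μ/r) = √2 × v_c = 905.3 m/s.
Δv = v_esc − v_c = 265.1 m/s.

Δv ≈ 265 m/s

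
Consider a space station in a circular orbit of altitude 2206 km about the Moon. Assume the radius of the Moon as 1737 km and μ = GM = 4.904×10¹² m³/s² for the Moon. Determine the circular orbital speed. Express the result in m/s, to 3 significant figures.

r = 1737 + 2206 = 3943.0 km = 3.9430×10⁶ m.
For a circular orbit v = √(μ/r) = √(4.904×10¹² / 3.943×10⁶) = √(1.244×10⁶) = 1115 m/s.

v ≈ 1120 m/s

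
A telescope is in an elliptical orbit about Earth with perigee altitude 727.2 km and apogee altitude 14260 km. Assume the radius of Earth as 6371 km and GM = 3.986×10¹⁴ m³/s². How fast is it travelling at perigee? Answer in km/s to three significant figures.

r_p = 6371 + 727.2 = 7098.2 km = 7.0982×10⁶ m.
r_a = 6371 + 14260 = 20631 km = 2.0631×10⁷ m.
Semi-major axis a = (r_p + r_a)/2 = 13865 km = 1.386×10⁷ m.
Vis-viva: v² = μ(2/r − 1/a) = 3.986×10¹⁴ × (2.818×10⁻⁷ − 7.213×10⁻⁸) = 8.356×10⁷ m²/s².
v = 9141 m/s = 9.141 km/s.

v ≈ 9.14 km/s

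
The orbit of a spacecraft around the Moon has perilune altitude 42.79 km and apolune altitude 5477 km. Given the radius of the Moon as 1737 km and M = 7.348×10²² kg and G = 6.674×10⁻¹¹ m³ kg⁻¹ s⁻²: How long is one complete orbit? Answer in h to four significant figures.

T ≈ 7.516 h

μ = GM = 6.674×10⁻¹¹ × 7.348×10²² = 4.904×10¹² m³/s².
r_p = 1737 + 42.79 = 1779.8 km = 1.7798×10⁶ m.
r_a = 1737 + 5477 = 7214.0 km = 7.2140×10⁶ m.
Semi-major axis a = (r_p + r_a)/2 = (1779.8 + 7214.0)/2 = 4496.9 km = 4.497×10⁶ m.
By Kepler's third law T = 2π√(a³/μ) = 2π × 4.306×10³ = 2.706×10⁴ s.
= 7.516 h.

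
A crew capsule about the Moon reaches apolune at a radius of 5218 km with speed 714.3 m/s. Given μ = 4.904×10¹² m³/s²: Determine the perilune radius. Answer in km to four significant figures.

r_a = 5.218×10⁶ m.
Specific energy ε = v²/2 − μ/r = -6.847×10⁵ J/kg, so a = −μ/(2ε) = 3.581×10⁶ m.
The apsides satisfy r_p + r_a = 2a, so the perilune radius is 2a − r_a = 1.944×10⁶ m = 1944.1 km.

perilune radius ≈ 1944 km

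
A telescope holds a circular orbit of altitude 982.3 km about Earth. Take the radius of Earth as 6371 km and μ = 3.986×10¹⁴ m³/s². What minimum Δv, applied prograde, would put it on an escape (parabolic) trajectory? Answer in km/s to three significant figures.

r = 6371 + 982.3 = 7353.3 km = 7.3533×10⁶ m.
Circular speed v_c = √(μ/r) = 7363 m/s.
Escape speed v_esc = √(2μ/r) = √2 × v_c = 10410 m/s.
Δv = v_esc − v_c = 3050 m/s = 3.050 km/s.

Δv ≈ 3.05 km/s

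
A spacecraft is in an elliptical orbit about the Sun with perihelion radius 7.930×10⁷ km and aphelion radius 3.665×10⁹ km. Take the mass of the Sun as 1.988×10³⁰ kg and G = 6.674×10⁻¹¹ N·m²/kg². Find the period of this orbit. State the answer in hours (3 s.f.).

T ≈ 388000 hours

μ = GM = 6.674×10⁻¹¹ × 1.988×10³⁰ = 1.327×10²⁰ m³/s².
Semi-major axis a = (r_p + r_a)/2 = (7.9300×10⁷ + 3.6650×10⁹)/2 = 1.8722×10⁹ km = 1.872×10¹² m.
By Kepler's third law T = 2π√(a³/μ) = 2π × 2.224×10⁸ = 1.397×10⁹ s.
= 3.881×10⁵ hours.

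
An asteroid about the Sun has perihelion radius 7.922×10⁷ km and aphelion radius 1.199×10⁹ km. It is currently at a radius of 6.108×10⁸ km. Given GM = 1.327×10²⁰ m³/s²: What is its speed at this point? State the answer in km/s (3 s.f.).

Semi-major axis a = (r_p + r_a)/2 = 6.3911×10⁸ km = 6.391×10¹¹ m.
Vis-viva: v² = μ(2/r − 1/a) = 1.327×10²⁰ × (3.274×10⁻¹² − 1.565×10⁻¹²) = 2.269×10⁸ m²/s².
v = 15060 m/s = 15.06 km/s.

v ≈ 15.1 km/s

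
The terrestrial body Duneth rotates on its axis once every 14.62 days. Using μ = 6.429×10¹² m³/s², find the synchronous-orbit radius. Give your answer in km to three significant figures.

T = 14.62 days = 1.263×10⁶ s.
A synchronous orbit has period T, so by Kepler's third law a = (μT²/4π²)^(1/3).
μT²/4π² = 6.429×10¹² × (1.263×10⁶)² / 39.48 = 2.598×10²³ m³.
a = 6.381×10⁷ m = 63812 km.

r_sync ≈ 63800 km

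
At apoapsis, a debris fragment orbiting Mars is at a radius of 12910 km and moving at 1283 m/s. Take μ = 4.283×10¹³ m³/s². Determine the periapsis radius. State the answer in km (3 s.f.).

r_a = 1.291×10⁷ m.
Specific energy ε = v²/2 − μ/r = -2.495×10⁶ J/kg, so a = −μ/(2ε) = 8.585×10⁶ m.
The apsides satisfy r_p + r_a = 2a, so the periapsis radius is 2a − r_a = 4.260×10⁶ m = 4259.5 km.

periapsis radius ≈ 4260 km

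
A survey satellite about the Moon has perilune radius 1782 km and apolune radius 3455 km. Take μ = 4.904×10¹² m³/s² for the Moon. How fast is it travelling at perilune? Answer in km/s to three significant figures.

Semi-major axis a = (r_p + r_a)/2 = 2618.5 km = 2.618×10⁶ m.
Vis-viva: v² = μ(2/r − 1/a) = 4.904×10¹² × (1.122×10⁻⁶ − 3.819×10⁻⁷) = 3.631×10⁶ m²/s².
v = 1906 m/s = 1.906 km/s.

v ≈ 1.91 km/s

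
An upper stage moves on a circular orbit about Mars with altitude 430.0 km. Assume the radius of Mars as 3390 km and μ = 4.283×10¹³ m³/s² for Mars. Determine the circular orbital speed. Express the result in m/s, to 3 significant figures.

v ≈ 3350 m/s

r = 3390 + 430.0 = 3820.0 km = 3.8200×10⁶ m.
For a circular orbit v = √(μ/r) = √(4.283×10¹³ / 3.820×10⁶) = √(1.121×10⁷) = 3348 m/s.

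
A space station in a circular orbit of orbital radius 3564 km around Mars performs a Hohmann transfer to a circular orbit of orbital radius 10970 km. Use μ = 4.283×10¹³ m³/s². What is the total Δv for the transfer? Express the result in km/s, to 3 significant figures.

Δv_total ≈ 1.38 km/s

r₁ = 3564 km = 3.564×10⁶ m.
r₂ = 10970 km = 1.097×10⁷ m.
Transfer ellipse a_t = (r₁ + r₂)/2 = 7.267×10⁶ m.
At r₁: circular v_c1 = √(μ/r₁) = 3467 m/s; transfer-periapsis v_p = √[μ(2/r₁ − 1/a_t)] = 4259 m/s.
Δv₁ = v_p − v_c1 = 792.6 m/s.
At r₂: circular v_c2 = √(μ/r₂) = 1976 m/s; transfer-apoapsis v_a = √[μ(2/r₂ − 1/a_t)] = 1384 m/s.
Δv₂ = v_c2 − v_a = 592.2 m/s.
Total Δv = Δv₁ + Δv₂ = 1385 m/s = 1.385 km/s.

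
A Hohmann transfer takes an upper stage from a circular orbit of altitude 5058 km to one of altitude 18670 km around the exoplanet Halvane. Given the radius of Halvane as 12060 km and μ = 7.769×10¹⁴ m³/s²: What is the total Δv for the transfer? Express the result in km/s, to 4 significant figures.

r₁ = 12060 + 5058 = 17118 km = 1.7118×10⁷ m.
r₂ = 12060 + 18670 = 30730 km = 3.0730×10⁷ m.
Transfer ellipse a_t = (r₁ + r₂)/2 = 2.392×10⁷ m.
At r₁: circular v_c1 = √(μ/r₁) = 6737 m/s; transfer-periapsis v_p = √[μ(2/r₁ − 1/a_t)] = 7635 m/s.
Δv₁ = v_p − v_c1 = 898.4 m/s.
At r₂: circular v_c2 = √(μ/r₂) = 5028 m/s; transfer-apoapsis v_a = √[μ(2/r₂ − 1/a_t)] = 4253 m/s.
Δv₂ = v_c2 − v_a = 774.9 m/s.
Total Δv = Δv₁ + Δv₂ = 1673 m/s = 1.673 km/s.

Δv_total ≈ 1.673 km/s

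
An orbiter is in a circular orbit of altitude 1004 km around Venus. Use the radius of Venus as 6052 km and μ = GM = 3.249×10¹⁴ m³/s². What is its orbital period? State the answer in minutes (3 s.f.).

T ≈ 109 minutes

r = 6052 + 1004 = 7056.0 km = 7.0560×10⁶ m.
Kepler's third law: T = 2π√(r³/μ) = 2π√((7.056×10⁶)³ / 3.249×10¹⁴).
r³/μ = 1.081×10⁶ s², so T = 2π × 1.040×10³ = 6.533×10³ s.
Converting: 6.533×10³ s ÷ 60.00 = 108.9 minutes.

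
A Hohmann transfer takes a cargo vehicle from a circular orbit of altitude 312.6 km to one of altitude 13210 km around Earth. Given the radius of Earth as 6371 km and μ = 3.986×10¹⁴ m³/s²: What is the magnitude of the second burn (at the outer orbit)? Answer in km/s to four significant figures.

r₁ = 6371 + 312.6 = 6683.6 km = 6.6836×10⁶ m.
r₂ = 6371 + 13210 = 19581 km = 1.9581×10⁷ m.
Transfer ellipse a_t = (r₁ + r₂)/2 = 1.313×10⁷ m.
At r₁: circular v_c1 = √(μ/r₁) = 7723 m/s; transfer-perigee v_p = √[μ(2/r₁ − 1/a_t)] = 9430 m/s.
At r₂: circular v_c2 = √(μ/r₂) = 4512 m/s; transfer-apogee v_a = √[μ(2/r₂ − 1/a_t)] = 3219 m/s.
Δv₂ = v_c2 − v_a = 1293 m/s.
= 1.293 km/s.

Δv ≈ 1.293 km/s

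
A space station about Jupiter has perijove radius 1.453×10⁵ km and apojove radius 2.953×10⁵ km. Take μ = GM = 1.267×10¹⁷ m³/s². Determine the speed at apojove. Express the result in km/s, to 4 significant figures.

v ≈ 16.82 km/s

Semi-major axis a = (r_p + r_a)/2 = 2.2030×10⁵ km = 2.203×10⁸ m.
Vis-viva: v² = μ(2/r − 1/a) = 1.267×10¹⁷ × (6.773×10⁻⁹ − 4.539×10⁻⁹) = 2.830×10⁸ m²/s².
v = 16820 m/s = 16.82 km/s.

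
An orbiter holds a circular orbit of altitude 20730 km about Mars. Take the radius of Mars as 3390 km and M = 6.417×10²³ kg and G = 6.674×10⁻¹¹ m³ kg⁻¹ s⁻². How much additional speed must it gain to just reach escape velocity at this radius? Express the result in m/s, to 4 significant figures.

μ = GM = 6.674×10⁻¹¹ × 6.417×10²³ = 4.283×10¹³ m³/s².
r = 3390 + 20730 = 24120 km = 2.4120×10⁷ m.
Circular speed v_c = √(μ/r) = 1333 m/s.
Escape speed v_esc = √(2μ/r) = √2 × v_c = 1884 m/s.
Δv = v_esc − v_c = 551.9 m/s.

Δv ≈ 551.9 m/s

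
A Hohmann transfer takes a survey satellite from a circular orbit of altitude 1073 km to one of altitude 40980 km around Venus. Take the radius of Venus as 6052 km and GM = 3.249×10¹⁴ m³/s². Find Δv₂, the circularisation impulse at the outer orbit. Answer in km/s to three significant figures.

Δv ≈ 1.28 km/s

r₁ = 6052 + 1073 = 7125.0 km = 7.1250×10⁶ m.
r₂ = 6052 + 40980 = 47032 km = 4.7032×10⁷ m.
Transfer ellipse a_t = (r₁ + r₂)/2 = 2.708×10⁷ m.
At r₁: circular v_c1 = √(μ/r₁) = 6753 m/s; transfer-periapsis v_p = √[μ(2/r₁ − 1/a_t)] = 8900 m/s.
At r₂: circular v_c2 = √(μ/r₂) = 2628 m/s; transfer-apoapsis v_a = √[μ(2/r₂ − 1/a_t)] = 1348 m/s.
Δv₂ = v_c2 − v_a = 1280 m/s.
= 1.280 km/s.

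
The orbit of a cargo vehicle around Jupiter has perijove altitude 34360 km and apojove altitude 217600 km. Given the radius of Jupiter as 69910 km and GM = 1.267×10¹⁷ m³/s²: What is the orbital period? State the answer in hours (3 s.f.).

T ≈ 13.4 hours

r_p = 69910 + 34360 = 104270 km = 1.0427×10⁸ m.
r_a = 69910 + 217600 = 287510 km = 2.8751×10⁸ m.
Semi-major axis a = (r_p + r_a)/2 = (1.0427×10⁵ + 2.8751×10⁵)/2 = 1.9589×10⁵ km = 1.959×10⁸ m.
By Kepler's third law T = 2π√(a³/μ) = 2π × 7.702×10³ = 4.840×10⁴ s.
= 13.44 hours.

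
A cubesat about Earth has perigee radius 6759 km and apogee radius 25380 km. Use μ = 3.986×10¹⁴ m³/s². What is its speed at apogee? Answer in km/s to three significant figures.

v ≈ 2.57 km/s

Semi-major axis a = (r_p + r_a)/2 = 16070 km = 1.607×10⁷ m.
Vis-viva: v² = μ(2/r − 1/a) = 3.986×10¹⁴ × (7.880×10⁻⁸ − 6.223×10⁻⁸) = 6.606×10⁶ m²/s².
v = 2570 m/s = 2.570 km/s.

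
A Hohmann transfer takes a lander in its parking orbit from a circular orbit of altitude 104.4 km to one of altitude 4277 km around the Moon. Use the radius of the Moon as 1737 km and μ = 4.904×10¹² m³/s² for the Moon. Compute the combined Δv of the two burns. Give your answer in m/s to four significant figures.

r₁ = 1737 + 104.4 = 1841.4 km = 1.8414×10⁶ m.
r₂ = 1737 + 4277 = 6014.0 km = 6.0140×10⁶ m.
Transfer ellipse a_t = (r₁ + r₂)/2 = 3.928×10⁶ m.
At r₁: circular v_c1 = √(μ/r₁) = 1632 m/s; transfer-perilune v_p = √[μ(2/r₁ − 1/a_t)] = 2019 m/s.
Δv₁ = v_p − v_c1 = 387.4 m/s.
At r₂: circular v_c2 = √(μ/r₂) = 903.0 m/s; transfer-apolune v_a = √[μ(2/r₂ − 1/a_t)] = 618.3 m/s.
Δv₂ = v_c2 − v_a = 284.7 m/s.
Total Δv = Δv₁ + Δv₂ = 672.1 m/s.

Δv_total ≈ 672.1 m/s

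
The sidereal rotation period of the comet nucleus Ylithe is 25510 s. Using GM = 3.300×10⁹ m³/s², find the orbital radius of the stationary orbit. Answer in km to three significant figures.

A synchronous orbit has period T, so by Kepler's third law a = (μT²/4π²)^(1/3).
μT²/4π² = 3.300×10⁹ × (2.551×10⁴)² / 39.48 = 5.440×10¹⁶ m³.
a = 3.789×10⁵ m = 378.90 km.

r_sync ≈ 379 km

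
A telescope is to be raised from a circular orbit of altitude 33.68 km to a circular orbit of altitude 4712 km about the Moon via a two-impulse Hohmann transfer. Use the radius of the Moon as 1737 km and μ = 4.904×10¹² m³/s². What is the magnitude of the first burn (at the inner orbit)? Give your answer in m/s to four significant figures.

Δv ≈ 420.5 m/s

r₁ = 1737 + 33.68 = 1770.7 km = 1.7707×10⁶ m.
r₂ = 1737 + 4712 = 6449.0 km = 6.4490×10⁶ m.
Transfer ellipse a_t = (r₁ + r₂)/2 = 4.110×10⁶ m.
At r₁: circular v_c1 = √(μ/r₁) = 1664 m/s; transfer-perilune v_p = √[μ(2/r₁ − 1/a_t)] = 2085 m/s.
Δv₁ = v_p − v_c1 = 420.5 m/s.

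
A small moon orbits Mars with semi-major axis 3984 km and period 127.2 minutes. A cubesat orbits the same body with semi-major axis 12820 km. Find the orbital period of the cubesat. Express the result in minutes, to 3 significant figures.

T₂ ≈ 734 minutes

Kepler's third law: T² ∝ a³, so T₂ = T₁ (a₂/a₁)^(3/2).
a₂/a₁ = 3.218, (a₂/a₁)^(3/2) = 5.772.
T₂ = 127.2 × 5.772 = 734.2 minutes.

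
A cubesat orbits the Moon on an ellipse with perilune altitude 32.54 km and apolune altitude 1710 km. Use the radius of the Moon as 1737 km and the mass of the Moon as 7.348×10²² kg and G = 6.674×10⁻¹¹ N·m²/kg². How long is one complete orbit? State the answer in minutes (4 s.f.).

μ = GM = 6.674×10⁻¹¹ × 7.348×10²² = 4.904×10¹² m³/s².
r_p = 1737 + 32.54 = 1769.5 km = 1.7695×10⁶ m.
r_a = 1737 + 1710 = 3447.0 km = 3.4470×10⁶ m.
Semi-major axis a = (r_p + r_a)/2 = (1769.5 + 3447.0)/2 = 2608.3 km = 2.608×10⁶ m.
By Kepler's third law T = 2π√(a³/μ) = 2π × 1.902×10³ = 1.195×10⁴ s.
= 199.2 minutes.

T ≈ 199.2 minutes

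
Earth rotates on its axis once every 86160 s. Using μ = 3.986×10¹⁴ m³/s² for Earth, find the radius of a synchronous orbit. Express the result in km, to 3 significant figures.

r_sync ≈ 42200 km

A synchronous orbit has period T, so by Kepler's third law a = (μT²/4π²)^(1/3).
μT²/4π² = 3.986×10¹⁴ × (8.616×10⁴)² / 39.48 = 7.495×10²² m³.
a = 4.216×10⁷ m = 42163 km.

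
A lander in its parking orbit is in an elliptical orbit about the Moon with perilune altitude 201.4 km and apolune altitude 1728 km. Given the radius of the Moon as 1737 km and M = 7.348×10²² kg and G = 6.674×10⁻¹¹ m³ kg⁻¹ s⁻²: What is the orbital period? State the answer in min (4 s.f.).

μ = GM = 6.674×10⁻¹¹ × 7.348×10²² = 4.904×10¹² m³/s².
r_p = 1737 + 201.4 = 1938.4 km = 1.9384×10⁶ m.
r_a = 1737 + 1728 = 3465.0 km = 3.4650×10⁶ m.
Semi-major axis a = (r_p + r_a)/2 = (1938.4 + 3465.0)/2 = 2701.7 km = 2.702×10⁶ m.
By Kepler's third law T = 2π√(a³/μ) = 2π × 2.005×10³ = 1.260×10⁴ s.
= 210.0 min.

T ≈ 210.0 min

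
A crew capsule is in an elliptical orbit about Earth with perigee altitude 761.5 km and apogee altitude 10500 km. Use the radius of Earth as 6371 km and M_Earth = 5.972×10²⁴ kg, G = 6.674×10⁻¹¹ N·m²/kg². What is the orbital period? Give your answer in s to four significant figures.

T ≈ 13090 s

μ = GM = 6.674×10⁻¹¹ × 5.972×10²⁴ = 3.986×10¹⁴ m³/s².
r_p = 6371 + 761.5 = 7132.5 km = 7.1325×10⁶ m.
r_a = 6371 + 10500 = 16871 km = 1.6871×10⁷ m.
Semi-major axis a = (r_p + r_a)/2 = (7132.5 + 16871)/2 = 12002 km = 1.200×10⁷ m.
By Kepler's third law T = 2π√(a³/μ) = 2π × 2.083×10³ = 1.309×10⁴ s.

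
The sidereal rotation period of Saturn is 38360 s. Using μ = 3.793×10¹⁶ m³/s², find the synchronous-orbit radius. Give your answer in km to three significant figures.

A synchronous orbit has period T, so by Kepler's third law a = (μT²/4π²)^(1/3).
μT²/4π² = 3.793×10¹⁶ × (3.836×10⁴)² / 39.48 = 1.414×10²⁴ m³.
a = 1.122×10⁸ m = 1.1223×10⁵ km.

r_sync ≈ 1.12×10⁵ km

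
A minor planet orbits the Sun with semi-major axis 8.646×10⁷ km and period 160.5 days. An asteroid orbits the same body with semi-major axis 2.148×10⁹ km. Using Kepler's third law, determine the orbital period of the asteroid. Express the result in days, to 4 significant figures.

T₂ ≈ 19870 days

Kepler's third law: T² ∝ a³, so T₂ = T₁ (a₂/a₁)^(3/2).
a₂/a₁ = 24.84, (a₂/a₁)^(3/2) = 123.8.
T₂ = 160.5 × 123.8 = 19870 days.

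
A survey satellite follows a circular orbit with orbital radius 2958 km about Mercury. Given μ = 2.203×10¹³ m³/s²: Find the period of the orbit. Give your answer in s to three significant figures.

T ≈ 6810 s

r = 2958 km = 2.958×10⁶ m.
Kepler's third law: T = 2π√(r³/μ) = 2π√((2.958×10⁶)³ / 2.203×10¹³).
r³/μ = 1.175×10⁶ s², so T = 2π × 1.084×10³ = 6.810×10³ s.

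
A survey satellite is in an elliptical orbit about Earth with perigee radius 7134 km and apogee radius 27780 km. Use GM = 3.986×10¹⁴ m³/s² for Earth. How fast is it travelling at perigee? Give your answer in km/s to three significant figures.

v ≈ 9.43 km/s

Semi-major axis a = (r_p + r_a)/2 = 17457 km = 1.746×10⁷ m.
Vis-viva: v² = μ(2/r − 1/a) = 3.986×10¹⁴ × (2.803×10⁻⁷ − 5.728×10⁻⁸) = 8.891×10⁷ m²/s².
v = 9429 m/s = 9.429 km/s.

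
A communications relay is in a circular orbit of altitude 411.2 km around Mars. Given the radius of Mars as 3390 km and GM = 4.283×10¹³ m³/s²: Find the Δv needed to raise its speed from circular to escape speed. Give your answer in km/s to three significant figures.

r = 3390 + 411.2 = 3801.2 km = 3.8012×10⁶ m.
Circular speed v_c = √(μ/r) = 3357 m/s.
Escape speed v_esc = √(2μ/r) = √2 × v_c = 4747 m/s.
Δv = v_esc − v_c = 1390 m/s = 1.390 km/s.

Δv ≈ 1.39 km/s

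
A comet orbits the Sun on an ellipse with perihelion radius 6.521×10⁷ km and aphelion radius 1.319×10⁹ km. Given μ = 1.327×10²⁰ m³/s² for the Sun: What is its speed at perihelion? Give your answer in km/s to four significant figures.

Semi-major axis a = (r_p + r_a)/2 = 6.9210×10⁸ km = 6.921×10¹¹ m.
Vis-viva: v² = μ(2/r − 1/a) = 1.327×10²⁰ × (3.067×10⁻¹¹ − 1.445×10⁻¹²) = 3.878×10⁹ m²/s².
v = 62280 m/s = 62.28 km/s.

v ≈ 62.28 km/s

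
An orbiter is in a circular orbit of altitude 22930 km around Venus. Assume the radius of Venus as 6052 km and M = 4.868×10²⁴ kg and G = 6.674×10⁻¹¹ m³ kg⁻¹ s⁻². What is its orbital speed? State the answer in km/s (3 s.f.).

v ≈ 3.35 km/s

μ = GM = 6.674×10⁻¹¹ × 4.868×10²⁴ = 3.249×10¹⁴ m³/s².
r = 6052 + 22930 = 28982 km = 2.8982×10⁷ m.
For a circular orbit v = √(μ/r) = √(3.249×10¹⁴ / 2.898×10⁷) = √(1.121×10⁷) = 3348 m/s.
That is 3.348 km/s.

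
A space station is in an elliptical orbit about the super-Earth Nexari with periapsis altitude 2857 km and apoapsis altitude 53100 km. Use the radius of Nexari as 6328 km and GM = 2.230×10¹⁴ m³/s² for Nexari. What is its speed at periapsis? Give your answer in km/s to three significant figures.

v ≈ 6.49 km/s

r_p = 6328 + 2857 = 9185.0 km = 9.1850×10⁶ m.
r_a = 6328 + 53100 = 59428 km = 5.9428×10⁷ m.
Semi-major axis a = (r_p + r_a)/2 = 34306 km = 3.431×10⁷ m.
Vis-viva: v² = μ(2/r − 1/a) = 2.230×10¹⁴ × (2.177×10⁻⁷ − 2.915×10⁻⁸) = 4.206×10⁷ m²/s².
v = 6485 m/s = 6.485 km/s.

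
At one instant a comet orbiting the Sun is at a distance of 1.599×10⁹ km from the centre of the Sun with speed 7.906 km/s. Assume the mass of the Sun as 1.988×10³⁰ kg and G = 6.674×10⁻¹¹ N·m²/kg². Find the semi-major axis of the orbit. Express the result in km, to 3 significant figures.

μ = GM = 6.674×10⁻¹¹ × 1.988×10³⁰ = 1.327×10²⁰ m³/s².
r = 1.599×10¹² m.
Specific orbital energy ε = v²/2 − μ/r = (7906)²/2 − 1.327×10²⁰/1.599×10¹² = -5.172×10⁷ J/kg.
Since ε = −μ/(2a), a = −μ/(2ε) = 1.283×10¹² m = 1.2826×10⁹ km.

a ≈ 1.28×10⁹ km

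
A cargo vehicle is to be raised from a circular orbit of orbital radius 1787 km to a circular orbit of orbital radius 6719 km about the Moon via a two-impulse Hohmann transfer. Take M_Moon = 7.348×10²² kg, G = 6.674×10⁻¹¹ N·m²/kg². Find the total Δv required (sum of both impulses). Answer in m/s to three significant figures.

Δv_total ≈ 726 m/s

μ = GM = 6.674×10⁻¹¹ × 7.348×10²² = 4.904×10¹² m³/s².
r₁ = 1787 km = 1.787×10⁶ m.
r₂ = 6719 km = 6.719×10⁶ m.
Transfer ellipse a_t = (r₁ + r₂)/2 = 4.253×10⁶ m.
At r₁: circular v_c1 = √(μ/r₁) = 1657 m/s; transfer-perilune v_p = √[μ(2/r₁ − 1/a_t)] = 2082 m/s.
Δv₁ = v_p − v_c1 = 425.6 m/s.
At r₂: circular v_c2 = √(μ/r₂) = 854.3 m/s; transfer-apolune v_a = √[μ(2/r₂ − 1/a_t)] = 553.8 m/s.
Δv₂ = v_c2 − v_a = 300.5 m/s.
Total Δv = Δv₁ + Δv₂ = 726.1 m/s.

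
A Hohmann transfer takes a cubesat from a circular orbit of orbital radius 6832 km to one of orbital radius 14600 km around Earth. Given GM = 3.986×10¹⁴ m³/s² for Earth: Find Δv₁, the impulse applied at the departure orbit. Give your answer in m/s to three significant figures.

r₁ = 6832 km = 6.832×10⁶ m.
r₂ = 14600 km = 1.460×10⁷ m.
Transfer ellipse a_t = (r₁ + r₂)/2 = 1.072×10⁷ m.
At r₁: circular v_c1 = √(μ/r₁) = 7638 m/s; transfer-perigee v_p = √[μ(2/r₁ − 1/a_t)] = 8916 m/s.
Δv₁ = v_p − v_c1 = 1277 m/s.

Δv ≈ 1280 m/s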